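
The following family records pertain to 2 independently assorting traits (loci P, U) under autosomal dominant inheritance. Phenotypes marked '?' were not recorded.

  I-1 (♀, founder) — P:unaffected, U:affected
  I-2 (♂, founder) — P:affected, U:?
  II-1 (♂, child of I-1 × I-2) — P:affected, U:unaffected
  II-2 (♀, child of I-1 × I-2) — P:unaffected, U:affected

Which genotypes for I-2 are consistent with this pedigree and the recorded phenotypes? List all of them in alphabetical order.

I-2 ∈ {Pp Uu, Pp uu}

P/I-1 un ·: pp
P/I-2 aff ·: Pp
P/II-1 aff I-1×I-2: Pp
P/II-2 un I-1×I-2: pp
⇒ P over [I-1,I-2,II-1,II-2]: 1 consistent
U/I-1 aff ·: Uu
U/I-2 ? ·: uu|Uu
U/II-1 un I-1×I-2: uu
U/II-2 aff I-1×I-2: Uu|UU
⇒ U over [I-1,I-2,II-1,II-2]: 3 consistent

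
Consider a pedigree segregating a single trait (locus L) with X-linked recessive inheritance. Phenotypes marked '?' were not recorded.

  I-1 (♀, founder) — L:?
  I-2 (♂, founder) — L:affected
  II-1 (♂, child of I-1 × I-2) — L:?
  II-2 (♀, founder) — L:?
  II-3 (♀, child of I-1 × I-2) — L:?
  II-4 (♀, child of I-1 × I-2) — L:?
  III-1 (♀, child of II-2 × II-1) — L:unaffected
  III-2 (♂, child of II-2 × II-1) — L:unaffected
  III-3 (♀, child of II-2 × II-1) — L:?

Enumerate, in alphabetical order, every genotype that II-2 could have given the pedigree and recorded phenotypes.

II-2 ∈ {X^LX^L, X^LX^l}

L/I-1 ? ·: X^LX^L|X^LX^l|X^lX^l
L/I-2 aff ·: X^lY
L/II-1 ? I-1×I-2: X^LY|X^lY
L/II-2 ? ·: X^LX^L|X^LX^l
L/II-3 ? I-1×I-2: X^LX^l|X^lX^l
L/II-4 ? I-1×I-2: X^LX^l|X^lX^l
L/III-1 un II-2×II-1: X^LX^L|X^LX^l
L/III-2 un II-2×II-1: X^LY
L/III-3 ? II-2×II-1: X^LX^L|X^LX^l|X^lX^l
⇒ L over [I-1,I-2,II-1,II-2,II-3,II-4,III-1,III-2,III-3]: 40 consistent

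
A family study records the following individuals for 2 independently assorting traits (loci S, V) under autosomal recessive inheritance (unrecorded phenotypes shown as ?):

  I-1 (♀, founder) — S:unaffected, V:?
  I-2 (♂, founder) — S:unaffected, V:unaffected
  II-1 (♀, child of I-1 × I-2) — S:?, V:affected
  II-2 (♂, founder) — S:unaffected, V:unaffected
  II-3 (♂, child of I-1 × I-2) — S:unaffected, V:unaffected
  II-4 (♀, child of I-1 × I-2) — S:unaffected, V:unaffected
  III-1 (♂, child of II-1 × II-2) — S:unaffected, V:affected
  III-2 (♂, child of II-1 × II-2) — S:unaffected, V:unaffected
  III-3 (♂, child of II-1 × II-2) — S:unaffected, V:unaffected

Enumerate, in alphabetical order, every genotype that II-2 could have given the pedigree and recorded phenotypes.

II-2 ∈ {SS Vv, Ss Vv}

S/I-1 un ·: SS|Ss
S/I-2 un ·: SS|Ss
S/II-1 ? I-1×I-2: SS|Ss|ss
S/II-2 un ·: SS|Ss
S/II-3 un I-1×I-2: SS|Ss
S/II-4 un I-1×I-2: SS|Ss
S/III-1 un II-1×II-2: SS|Ss
S/III-2 un II-1×II-2: SS|Ss
S/III-3 un II-1×II-2: SS|Ss
⇒ S over [I-1,I-2,II-1,II-2,II-3,II-4,III-1,III-2,III-3]: 317 consistent
V/I-1 ? ·: Vv|vv
V/I-2 un ·: Vv
V/II-1 aff I-1×I-2: vv
V/II-2 un ·: Vv
V/II-3 un I-1×I-2: VV|Vv
V/II-4 un I-1×I-2: VV|Vv
V/III-1 aff II-1×II-2: vv
V/III-2 un II-1×II-2: Vv
V/III-3 un II-1×II-2: Vv
⇒ V over [I-1,I-2,II-1,II-2,II-3,II-4,III-1,III-2,III-3]: 5 consistent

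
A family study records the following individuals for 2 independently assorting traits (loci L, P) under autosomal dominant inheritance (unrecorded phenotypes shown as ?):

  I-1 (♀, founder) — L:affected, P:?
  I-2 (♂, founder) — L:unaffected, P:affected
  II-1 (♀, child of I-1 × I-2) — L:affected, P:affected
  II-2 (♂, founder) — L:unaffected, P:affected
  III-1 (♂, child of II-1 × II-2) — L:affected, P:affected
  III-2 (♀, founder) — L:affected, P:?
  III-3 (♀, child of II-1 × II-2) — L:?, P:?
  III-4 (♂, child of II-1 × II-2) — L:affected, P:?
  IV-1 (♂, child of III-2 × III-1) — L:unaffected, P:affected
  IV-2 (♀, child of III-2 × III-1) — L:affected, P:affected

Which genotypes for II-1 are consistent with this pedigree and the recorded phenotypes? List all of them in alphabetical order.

II-1 ∈ {Ll PP, Ll Pp}

L/I-1 aff ·: Ll|LL
L/I-2 un ·: ll
L/II-1 aff I-1×I-2: Ll
L/II-2 un ·: ll
L/III-1 aff II-1×II-2: Ll
L/III-2 aff ·: Ll
L/III-3 ? II-1×II-2: ll|Ll
L/III-4 aff II-1×II-2: Ll
L/IV-1 un III-2×III-1: ll
L/IV-2 aff III-2×III-1: Ll|LL
⇒ L over [I-1,I-2,II-1,II-2,III-1,III-2,III-3,III-4,IV-1,IV-2]: 8 consistent
P/I-1 ? ·: pp|Pp|PP
P/I-2 aff ·: Pp|PP
P/II-1 aff I-1×I-2: Pp|PP
P/II-2 aff ·: Pp|PP
P/III-1 aff II-1×II-2: Pp|PP
P/III-2 ? ·: pp|Pp|PP
P/III-3 ? II-1×II-2: pp|Pp|PP
P/III-4 ? II-1×II-2: pp|Pp|PP
P/IV-1 aff III-2×III-1: Pp|PP
P/IV-2 aff III-2×III-1: Pp|PP
⇒ P over [I-1,I-2,II-1,II-2,III-1,III-2,III-3,III-4,IV-1,IV-2]: 1239 consistent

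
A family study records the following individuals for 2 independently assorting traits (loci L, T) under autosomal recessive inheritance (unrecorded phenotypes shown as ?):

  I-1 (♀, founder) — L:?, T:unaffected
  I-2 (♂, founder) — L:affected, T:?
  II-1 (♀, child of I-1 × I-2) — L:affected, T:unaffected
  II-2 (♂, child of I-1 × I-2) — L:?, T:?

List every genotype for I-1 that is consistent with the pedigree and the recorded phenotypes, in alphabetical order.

L/I-1 ? ·: Ll|ll
L/I-2 aff ·: ll
L/II-1 aff I-1×I-2: ll
L/II-2 ? I-1×I-2: Ll|ll
⇒ L over [I-1,I-2,II-1,II-2]: 3 consistent
T/I-1 un ·: TT|Tt
T/I-2 ? ·: TT|Tt|tt
T/II-1 un I-1×I-2: TT|Tt
T/II-2 ? I-1×I-2: TT|Tt|tt
⇒ T over [I-1,I-2,II-1,II-2]: 18 consistent

I-1 ∈ {Ll TT, Ll Tt, ll TT, ll Tt}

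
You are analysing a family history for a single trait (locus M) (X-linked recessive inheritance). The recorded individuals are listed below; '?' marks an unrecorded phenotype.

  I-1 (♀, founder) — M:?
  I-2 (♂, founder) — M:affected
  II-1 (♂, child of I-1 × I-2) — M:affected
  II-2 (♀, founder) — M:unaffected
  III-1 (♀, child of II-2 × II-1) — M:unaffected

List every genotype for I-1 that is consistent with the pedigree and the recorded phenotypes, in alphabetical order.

I-1 ∈ {X^MX^m, X^mX^m}

M/I-1 ? ·: X^MX^m|X^mX^m
M/I-2 aff ·: X^mY
M/II-1 aff I-1×I-2: X^mY
M/II-2 un ·: X^MX^M|X^MX^m
M/III-1 un II-2×II-1: X^MX^m
⇒ M over [I-1,I-2,II-1,II-2,III-1]: 4 consistent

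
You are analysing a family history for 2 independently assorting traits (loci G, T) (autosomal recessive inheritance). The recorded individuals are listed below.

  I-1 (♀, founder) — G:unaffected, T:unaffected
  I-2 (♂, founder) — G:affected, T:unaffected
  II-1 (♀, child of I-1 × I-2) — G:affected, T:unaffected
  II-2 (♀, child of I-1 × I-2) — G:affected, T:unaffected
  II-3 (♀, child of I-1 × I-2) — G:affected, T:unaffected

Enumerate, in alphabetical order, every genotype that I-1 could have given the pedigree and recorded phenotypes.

G/I-1 un ·: Gg
G/I-2 aff ·: gg
G/II-1 aff I-1×I-2: gg
G/II-2 aff I-1×I-2: gg
G/II-3 aff I-1×I-2: gg
⇒ G over [I-1,I-2,II-1,II-2,II-3]: 1 consistent
T/I-1 un ·: TT|Tt
T/I-2 un ·: TT|Tt
T/II-1 un I-1×I-2: TT|Tt
T/II-2 un I-1×I-2: TT|Tt
T/II-3 un I-1×I-2: TT|Tt
⇒ T over [I-1,I-2,II-1,II-2,II-3]: 25 consistent

I-1 ∈ {Gg TT, Gg Tt}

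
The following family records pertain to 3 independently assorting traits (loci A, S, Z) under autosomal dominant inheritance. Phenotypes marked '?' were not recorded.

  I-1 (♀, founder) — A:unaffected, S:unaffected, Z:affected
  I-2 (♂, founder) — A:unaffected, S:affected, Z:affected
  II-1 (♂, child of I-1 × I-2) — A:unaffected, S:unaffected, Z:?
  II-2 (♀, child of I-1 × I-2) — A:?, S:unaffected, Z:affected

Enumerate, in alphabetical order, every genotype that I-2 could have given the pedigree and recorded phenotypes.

I-2 ∈ {aa Ss ZZ, aa Ss Zz}

A/I-1 un ·: aa
A/I-2 un ·: aa
A/II-1 un I-1×I-2: aa
A/II-2 ? I-1×I-2: aa
⇒ A over [I-1,I-2,II-1,II-2]: 1 consistent
S/I-1 un ·: ss
S/I-2 aff ·: Ss
S/II-1 un I-1×I-2: ss
S/II-2 un I-1×I-2: ss
⇒ S over [I-1,I-2,II-1,II-2]: 1 consistent
Z/I-1 aff ·: Zz|ZZ
Z/I-2 aff ·: Zz|ZZ
Z/II-1 ? I-1×I-2: zz|Zz|ZZ
Z/II-2 aff I-1×I-2: Zz|ZZ
⇒ Z over [I-1,I-2,II-1,II-2]: 15 consistent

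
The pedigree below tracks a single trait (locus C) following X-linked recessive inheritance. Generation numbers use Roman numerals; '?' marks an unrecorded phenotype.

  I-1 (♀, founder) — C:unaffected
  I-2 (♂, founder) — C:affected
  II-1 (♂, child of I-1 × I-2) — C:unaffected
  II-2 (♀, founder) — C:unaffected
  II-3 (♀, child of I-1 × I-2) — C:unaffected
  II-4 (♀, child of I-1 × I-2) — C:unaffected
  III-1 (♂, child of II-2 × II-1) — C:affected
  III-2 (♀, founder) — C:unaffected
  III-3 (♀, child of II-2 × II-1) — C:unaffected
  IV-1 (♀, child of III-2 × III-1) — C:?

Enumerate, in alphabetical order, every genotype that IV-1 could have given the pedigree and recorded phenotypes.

IV-1 ∈ {X^CX^c, X^cX^c}

C/I-1 un ·: X^CX^C|X^CX^c
C/I-2 aff ·: X^cY
C/II-1 un I-1×I-2: X^CY
C/II-2 un ·: X^CX^c
C/II-3 un I-1×I-2: X^CX^c
C/II-4 un I-1×I-2: X^CX^c
C/III-1 aff II-2×II-1: X^cY
C/III-2 un ·: X^CX^C|X^CX^c
C/III-3 un II-2×II-1: X^CX^C|X^CX^c
C/IV-1 ? III-2×III-1: X^CX^c|X^cX^c
⇒ C over [I-1,I-2,II-1,II-2,II-3,II-4,III-1,III-2,III-3,IV-1]: 12 consistent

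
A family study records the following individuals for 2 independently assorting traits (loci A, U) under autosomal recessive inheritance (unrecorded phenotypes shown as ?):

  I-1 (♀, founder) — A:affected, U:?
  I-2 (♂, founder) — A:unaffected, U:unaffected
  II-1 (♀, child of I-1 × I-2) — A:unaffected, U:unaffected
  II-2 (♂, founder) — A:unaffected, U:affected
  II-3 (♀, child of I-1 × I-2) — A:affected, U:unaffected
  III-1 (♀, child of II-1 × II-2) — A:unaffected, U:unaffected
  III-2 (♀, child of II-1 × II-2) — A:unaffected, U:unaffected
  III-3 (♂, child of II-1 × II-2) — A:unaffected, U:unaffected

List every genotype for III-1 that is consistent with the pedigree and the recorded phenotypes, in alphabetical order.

III-1 ∈ {AA Uu, Aa Uu}

A/I-1 aff ·: aa
A/I-2 un ·: Aa
A/II-1 un I-1×I-2: Aa
A/II-2 un ·: AA|Aa
A/II-3 aff I-1×I-2: aa
A/III-1 un II-1×II-2: AA|Aa
A/III-2 un II-1×II-2: AA|Aa
A/III-3 un II-1×II-2: AA|Aa
⇒ A over [I-1,I-2,II-1,II-2,II-3,III-1,III-2,III-3]: 16 consistent
U/I-1 ? ·: UU|Uu|uu
U/I-2 un ·: UU|Uu
U/II-1 un I-1×I-2: UU|Uu
U/II-2 aff ·: uu
U/II-3 un I-1×I-2: UU|Uu
U/III-1 un II-1×II-2: Uu
U/III-2 un II-1×II-2: Uu
U/III-3 un II-1×II-2: Uu
⇒ U over [I-1,I-2,II-1,II-2,II-3,III-1,III-2,III-3]: 15 consistent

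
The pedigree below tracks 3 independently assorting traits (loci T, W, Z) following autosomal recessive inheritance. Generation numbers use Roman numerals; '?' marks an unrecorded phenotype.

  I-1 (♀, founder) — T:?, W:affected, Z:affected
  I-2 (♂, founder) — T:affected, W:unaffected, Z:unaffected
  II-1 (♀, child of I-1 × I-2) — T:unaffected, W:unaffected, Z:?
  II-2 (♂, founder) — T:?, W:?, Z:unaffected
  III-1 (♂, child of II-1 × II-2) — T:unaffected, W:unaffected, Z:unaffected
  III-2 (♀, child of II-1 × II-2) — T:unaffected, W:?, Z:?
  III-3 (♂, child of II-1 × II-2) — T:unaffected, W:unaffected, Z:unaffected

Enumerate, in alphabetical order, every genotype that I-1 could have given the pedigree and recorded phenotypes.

I-1 ∈ {TT ww zz, Tt ww zz}

T/I-1 ? ·: TT|Tt
T/I-2 aff ·: tt
T/II-1 un I-1×I-2: Tt
T/II-2 ? ·: TT|Tt|tt
T/III-1 un II-1×II-2: TT|Tt
T/III-2 un II-1×II-2: TT|Tt
T/III-3 un II-1×II-2: TT|Tt
⇒ T over [I-1,I-2,II-1,II-2,III-1,III-2,III-3]: 34 consistent
W/I-1 aff ·: ww
W/I-2 un ·: WW|Ww
W/II-1 un I-1×I-2: Ww
W/II-2 ? ·: WW|Ww|ww
W/III-1 un II-1×II-2: WW|Ww
W/III-2 ? II-1×II-2: WW|Ww|ww
W/III-3 un II-1×II-2: WW|Ww
⇒ W over [I-1,I-2,II-1,II-2,III-1,III-2,III-3]: 44 consistent
Z/I-1 aff ·: zz
Z/I-2 un ·: ZZ|Zz
Z/II-1 ? I-1×I-2: Zz|zz
Z/II-2 un ·: ZZ|Zz
Z/III-1 un II-1×II-2: ZZ|Zz
Z/III-2 ? II-1×II-2: ZZ|Zz|zz
Z/III-3 un II-1×II-2: ZZ|Zz
⇒ Z over [I-1,I-2,II-1,II-2,III-1,III-2,III-3]: 43 consistent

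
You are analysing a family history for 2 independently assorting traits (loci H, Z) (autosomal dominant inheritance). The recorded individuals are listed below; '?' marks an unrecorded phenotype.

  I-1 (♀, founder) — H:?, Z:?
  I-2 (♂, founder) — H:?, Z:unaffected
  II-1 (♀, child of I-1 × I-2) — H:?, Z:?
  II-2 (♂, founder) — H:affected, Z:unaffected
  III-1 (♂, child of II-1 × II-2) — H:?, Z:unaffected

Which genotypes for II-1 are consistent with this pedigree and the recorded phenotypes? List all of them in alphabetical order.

H/I-1 ? ·: hh|Hh|HH
H/I-2 ? ·: hh|Hh|HH
H/II-1 ? I-1×I-2: hh|Hh|HH
H/II-2 aff ·: Hh|HH
H/III-1 ? II-1×II-2: hh|Hh|HH
⇒ H over [I-1,I-2,II-1,II-2,III-1]: 59 consistent
Z/I-1 ? ·: zz|Zz|ZZ
Z/I-2 un ·: zz
Z/II-1 ? I-1×I-2: zz|Zz
Z/II-2 un ·: zz
Z/III-1 un II-1×II-2: zz
⇒ Z over [I-1,I-2,II-1,II-2,III-1]: 4 consistent

II-1 ∈ {HH Zz, HH zz, Hh Zz, Hh zz, hh Zz, hh zz}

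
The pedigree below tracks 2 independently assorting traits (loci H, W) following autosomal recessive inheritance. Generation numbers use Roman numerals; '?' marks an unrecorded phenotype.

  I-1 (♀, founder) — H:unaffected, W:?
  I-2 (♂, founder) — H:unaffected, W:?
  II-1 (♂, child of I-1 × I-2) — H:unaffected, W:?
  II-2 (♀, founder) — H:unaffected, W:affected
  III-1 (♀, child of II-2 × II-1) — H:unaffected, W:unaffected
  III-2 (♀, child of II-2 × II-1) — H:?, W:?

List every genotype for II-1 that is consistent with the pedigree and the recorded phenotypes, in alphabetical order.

H/I-1 un ·: HH|Hh
H/I-2 un ·: HH|Hh
H/II-1 un I-1×I-2: HH|Hh
H/II-2 un ·: HH|Hh
H/III-1 un II-2×II-1: HH|Hh
H/III-2 ? II-2×II-1: HH|Hh|hh
⇒ H over [I-1,I-2,II-1,II-2,III-1,III-2]: 50 consistent
W/I-1 ? ·: WW|Ww|ww
W/I-2 ? ·: WW|Ww|ww
W/II-1 ? I-1×I-2: WW|Ww
W/II-2 aff ·: ww
W/III-1 un II-2×II-1: Ww
W/III-2 ? II-2×II-1: Ww|ww
⇒ W over [I-1,I-2,II-1,II-2,III-1,III-2]: 18 consistent

II-1 ∈ {HH WW, HH Ww, Hh WW, Hh Ww}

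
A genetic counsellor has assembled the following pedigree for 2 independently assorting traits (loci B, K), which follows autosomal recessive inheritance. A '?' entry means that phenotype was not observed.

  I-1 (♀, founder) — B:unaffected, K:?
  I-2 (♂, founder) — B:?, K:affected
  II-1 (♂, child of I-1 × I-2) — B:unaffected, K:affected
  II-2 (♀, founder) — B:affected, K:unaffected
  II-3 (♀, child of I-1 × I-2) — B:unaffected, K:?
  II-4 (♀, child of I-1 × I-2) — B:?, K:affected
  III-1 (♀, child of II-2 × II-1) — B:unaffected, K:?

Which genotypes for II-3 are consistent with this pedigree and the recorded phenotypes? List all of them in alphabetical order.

II-3 ∈ {BB Kk, BB kk, Bb Kk, Bb kk}

B/I-1 un ·: BB|Bb
B/I-2 ? ·: BB|Bb|bb
B/II-1 un I-1×I-2: BB|Bb
B/II-2 aff ·: bb
B/II-3 un I-1×I-2: BB|Bb
B/II-4 ? I-1×I-2: BB|Bb|bb
B/III-1 un II-2×II-1: Bb
⇒ B over [I-1,I-2,II-1,II-2,II-3,II-4,III-1]: 32 consistent
K/I-1 ? ·: Kk|kk
K/I-2 aff ·: kk
K/II-1 aff I-1×I-2: kk
K/II-2 un ·: KK|Kk
K/II-3 ? I-1×I-2: Kk|kk
K/II-4 aff I-1×I-2: kk
K/III-1 ? II-2×II-1: Kk|kk
⇒ K over [I-1,I-2,II-1,II-2,II-3,II-4,III-1]: 9 consistent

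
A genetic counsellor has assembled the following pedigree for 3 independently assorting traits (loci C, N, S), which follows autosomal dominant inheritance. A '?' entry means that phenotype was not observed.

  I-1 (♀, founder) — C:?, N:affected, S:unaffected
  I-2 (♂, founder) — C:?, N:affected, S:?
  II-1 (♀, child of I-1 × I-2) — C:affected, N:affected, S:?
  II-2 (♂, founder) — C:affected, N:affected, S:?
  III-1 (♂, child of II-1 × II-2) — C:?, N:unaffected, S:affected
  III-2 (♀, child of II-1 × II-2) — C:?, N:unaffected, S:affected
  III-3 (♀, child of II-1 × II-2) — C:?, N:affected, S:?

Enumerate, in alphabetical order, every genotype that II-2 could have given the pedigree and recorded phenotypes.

II-2 ∈ {CC Nn SS, CC Nn Ss, CC Nn ss, Cc Nn SS, Cc Nn Ss, Cc Nn ss}

C/I-1 ? ·: cc|Cc|CC
C/I-2 ? ·: cc|Cc|CC
C/II-1 aff I-1×I-2: Cc|CC
C/II-2 aff ·: Cc|CC
C/III-1 ? II-1×II-2: cc|Cc|CC
C/III-2 ? II-1×II-2: cc|Cc|CC
C/III-3 ? II-1×II-2: cc|Cc|CC
⇒ C over [I-1,I-2,II-1,II-2,III-1,III-2,III-3]: 281 consistent
N/I-1 aff ·: Nn|NN
N/I-2 aff ·: Nn|NN
N/II-1 aff I-1×I-2: Nn
N/II-2 aff ·: Nn
N/III-1 un II-1×II-2: nn
N/III-2 un II-1×II-2: nn
N/III-3 aff II-1×II-2: Nn|NN
⇒ N over [I-1,I-2,II-1,II-2,III-1,III-2,III-3]: 6 consistent
S/I-1 un ·: ss
S/I-2 ? ·: ss|Ss|SS
S/II-1 ? I-1×I-2: ss|Ss
S/II-2 ? ·: ss|Ss|SS
S/III-1 aff II-1×II-2: Ss|SS
S/III-2 aff II-1×II-2: Ss|SS
S/III-3 ? II-1×II-2: ss|Ss|SS
⇒ S over [I-1,I-2,II-1,II-2,III-1,III-2,III-3]: 50 consistent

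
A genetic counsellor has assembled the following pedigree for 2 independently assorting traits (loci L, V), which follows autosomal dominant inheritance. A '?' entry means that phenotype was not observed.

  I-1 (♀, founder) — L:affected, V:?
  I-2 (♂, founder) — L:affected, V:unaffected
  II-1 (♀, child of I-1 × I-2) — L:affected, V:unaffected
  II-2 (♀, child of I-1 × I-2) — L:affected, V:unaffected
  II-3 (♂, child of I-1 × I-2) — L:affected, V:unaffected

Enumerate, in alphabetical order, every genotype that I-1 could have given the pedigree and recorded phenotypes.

L/I-1 aff ·: Ll|LL
L/I-2 aff ·: Ll|LL
L/II-1 aff I-1×I-2: Ll|LL
L/II-2 aff I-1×I-2: Ll|LL
L/II-3 aff I-1×I-2: Ll|LL
⇒ L over [I-1,I-2,II-1,II-2,II-3]: 25 consistent
V/I-1 ? ·: vv|Vv
V/I-2 un ·: vv
V/II-1 un I-1×I-2: vv
V/II-2 un I-1×I-2: vv
V/II-3 un I-1×I-2: vv
⇒ V over [I-1,I-2,II-1,II-2,II-3]: 2 consistent

I-1 ∈ {LL Vv, LL vv, Ll Vv, Ll vv}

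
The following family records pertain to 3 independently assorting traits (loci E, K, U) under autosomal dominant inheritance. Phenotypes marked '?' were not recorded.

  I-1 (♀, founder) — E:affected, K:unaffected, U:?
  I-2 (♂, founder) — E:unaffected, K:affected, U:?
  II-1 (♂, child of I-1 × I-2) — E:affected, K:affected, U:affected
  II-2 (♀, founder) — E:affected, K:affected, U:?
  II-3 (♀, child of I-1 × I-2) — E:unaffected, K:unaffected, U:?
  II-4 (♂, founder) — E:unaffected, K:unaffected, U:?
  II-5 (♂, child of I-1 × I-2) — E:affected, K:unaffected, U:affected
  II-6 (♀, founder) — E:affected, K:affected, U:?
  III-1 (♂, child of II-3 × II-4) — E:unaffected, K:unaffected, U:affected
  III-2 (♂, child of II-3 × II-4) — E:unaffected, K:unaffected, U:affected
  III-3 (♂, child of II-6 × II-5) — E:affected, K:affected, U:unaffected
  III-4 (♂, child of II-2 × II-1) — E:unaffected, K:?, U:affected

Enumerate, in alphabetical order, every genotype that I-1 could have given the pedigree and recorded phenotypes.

I-1 ∈ {Ee kk UU, Ee kk Uu, Ee kk uu}

E/I-1 aff ·: Ee
E/I-2 un ·: ee
E/II-1 aff I-1×I-2: Ee
E/II-2 aff ·: Ee
E/II-3 un I-1×I-2: ee
E/II-4 un ·: ee
E/II-5 aff I-1×I-2: Ee
E/II-6 aff ·: Ee|EE
E/III-1 un II-3×II-4: ee
E/III-2 un II-3×II-4: ee
E/III-3 aff II-6×II-5: Ee|EE
E/III-4 un II-2×II-1: ee
⇒ E over [I-1,I-2,II-1,II-2,II-3,II-4,II-5,II-6,III-1,III-2,III-3,III-4]: 4 consistent
K/I-1 un ·: kk
K/I-2 aff ·: Kk
K/II-1 aff I-1×I-2: Kk
K/II-2 aff ·: Kk|KK
K/II-3 un I-1×I-2: kk
K/II-4 un ·: kk
K/II-5 un I-1×I-2: kk
K/II-6 aff ·: Kk|KK
K/III-1 un II-3×II-4: kk
K/III-2 un II-3×II-4: kk
K/III-3 aff II-6×II-5: Kk
K/III-4 ? II-2×II-1: kk|Kk|KK
⇒ K over [I-1,I-2,II-1,II-2,II-3,II-4,II-5,II-6,III-1,III-2,III-3,III-4]: 10 consistent
U/I-1 ? ·: uu|Uu|UU
U/I-2 ? ·: uu|Uu|UU
U/II-1 aff I-1×I-2: Uu|UU
U/II-2 ? ·: uu|Uu|UU
U/II-3 ? I-1×I-2: uu|Uu|UU
U/II-4 ? ·: uu|Uu|UU
U/II-5 aff I-1×I-2: Uu
U/II-6 ? ·: uu|Uu
U/III-1 aff II-3×II-4: Uu|UU
U/III-2 aff II-3×II-4: Uu|UU
U/III-3 un II-6×II-5: uu
U/III-4 aff II-2×II-1: Uu|UU
⇒ U over [I-1,I-2,II-1,II-2,II-3,II-4,II-5,II-6,III-1,III-2,III-3,III-4]: 1246 consistent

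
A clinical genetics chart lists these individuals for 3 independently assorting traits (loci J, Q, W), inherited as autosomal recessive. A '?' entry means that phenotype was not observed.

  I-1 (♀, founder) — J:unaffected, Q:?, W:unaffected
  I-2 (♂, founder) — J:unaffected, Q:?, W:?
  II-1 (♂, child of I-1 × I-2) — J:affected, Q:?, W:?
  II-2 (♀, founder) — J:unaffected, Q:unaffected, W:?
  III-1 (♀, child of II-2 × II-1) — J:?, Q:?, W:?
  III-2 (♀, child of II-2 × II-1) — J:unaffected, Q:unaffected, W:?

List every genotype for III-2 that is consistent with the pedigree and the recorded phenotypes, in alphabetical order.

J/I-1 un ·: Jj
J/I-2 un ·: Jj
J/II-1 aff I-1×I-2: jj
J/II-2 un ·: JJ|Jj
J/III-1 ? II-2×II-1: Jj|jj
J/III-2 un II-2×II-1: Jj
⇒ J over [I-1,I-2,II-1,II-2,III-1,III-2]: 3 consistent
Q/I-1 ? ·: QQ|Qq|qq
Q/I-2 ? ·: QQ|Qq|qq
Q/II-1 ? I-1×I-2: QQ|Qq|qq
Q/II-2 un ·: QQ|Qq
Q/III-1 ? II-2×II-1: QQ|Qq|qq
Q/III-2 un II-2×II-1: QQ|Qq
⇒ Q over [I-1,I-2,II-1,II-2,III-1,III-2]: 102 consistent
W/I-1 un ·: WW|Ww
W/I-2 ? ·: WW|Ww|ww
W/II-1 ? I-1×I-2: WW|Ww|ww
W/II-2 ? ·: WW|Ww|ww
W/III-1 ? II-2×II-1: WW|Ww|ww
W/III-2 ? II-2×II-1: WW|Ww|ww
⇒ W over [I-1,I-2,II-1,II-2,III-1,III-2]: 121 consistent

III-2 ∈ {Jj QQ WW, Jj QQ Ww, Jj QQ ww, Jj Qq WW, Jj Qq Ww, Jj Qq ww}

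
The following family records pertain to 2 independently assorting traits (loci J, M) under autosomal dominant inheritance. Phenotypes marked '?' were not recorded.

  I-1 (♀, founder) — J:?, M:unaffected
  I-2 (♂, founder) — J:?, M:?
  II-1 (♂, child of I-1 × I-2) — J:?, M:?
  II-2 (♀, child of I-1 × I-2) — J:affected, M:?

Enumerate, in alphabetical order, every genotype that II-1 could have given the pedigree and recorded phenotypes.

J/I-1 ? ·: jj|Jj|JJ
J/I-2 ? ·: jj|Jj|JJ
J/II-1 ? I-1×I-2: jj|Jj|JJ
J/II-2 aff I-1×I-2: Jj|JJ
⇒ J over [I-1,I-2,II-1,II-2]: 21 consistent
M/I-1 un ·: mm
M/I-2 ? ·: mm|Mm|MM
M/II-1 ? I-1×I-2: mm|Mm
M/II-2 ? I-1×I-2: mm|Mm
⇒ M over [I-1,I-2,II-1,II-2]: 6 consistent

II-1 ∈ {JJ Mm, JJ mm, Jj Mm, Jj mm, jj Mm, jj mm}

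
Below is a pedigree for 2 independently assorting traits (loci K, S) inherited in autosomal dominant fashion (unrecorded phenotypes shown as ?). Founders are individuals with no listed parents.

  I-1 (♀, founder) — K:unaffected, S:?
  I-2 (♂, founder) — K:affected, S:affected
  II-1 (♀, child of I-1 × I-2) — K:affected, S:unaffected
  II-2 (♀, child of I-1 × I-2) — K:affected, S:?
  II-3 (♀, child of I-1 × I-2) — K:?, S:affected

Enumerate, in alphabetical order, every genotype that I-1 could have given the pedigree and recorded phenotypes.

K/I-1 un ·: kk
K/I-2 aff ·: Kk|KK
K/II-1 aff I-1×I-2: Kk
K/II-2 aff I-1×I-2: Kk
K/II-3 ? I-1×I-2: kk|Kk
⇒ K over [I-1,I-2,II-1,II-2,II-3]: 3 consistent
S/I-1 ? ·: ss|Ss
S/I-2 aff ·: Ss
S/II-1 un I-1×I-2: ss
S/II-2 ? I-1×I-2: ss|Ss|SS
S/II-3 aff I-1×I-2: Ss|SS
⇒ S over [I-1,I-2,II-1,II-2,II-3]: 8 consistent

I-1 ∈ {kk Ss, kk ss}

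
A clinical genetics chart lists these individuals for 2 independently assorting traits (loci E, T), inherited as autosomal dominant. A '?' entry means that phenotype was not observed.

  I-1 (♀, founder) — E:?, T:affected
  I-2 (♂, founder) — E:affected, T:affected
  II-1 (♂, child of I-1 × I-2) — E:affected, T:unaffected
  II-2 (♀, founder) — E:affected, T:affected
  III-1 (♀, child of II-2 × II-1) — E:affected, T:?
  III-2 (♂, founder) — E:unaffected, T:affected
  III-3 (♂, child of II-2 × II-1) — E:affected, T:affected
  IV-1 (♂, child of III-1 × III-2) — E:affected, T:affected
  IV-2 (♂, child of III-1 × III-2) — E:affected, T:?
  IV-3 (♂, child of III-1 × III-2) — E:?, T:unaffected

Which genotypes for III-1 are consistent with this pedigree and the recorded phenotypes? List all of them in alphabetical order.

III-1 ∈ {EE Tt, EE tt, Ee Tt, Ee tt}

E/I-1 ? ·: ee|Ee|EE
E/I-2 aff ·: Ee|EE
E/II-1 aff I-1×I-2: Ee|EE
E/II-2 aff ·: Ee|EE
E/III-1 aff II-2×II-1: Ee|EE
E/III-2 un ·: ee
E/III-3 aff II-2×II-1: Ee|EE
E/IV-1 aff III-1×III-2: Ee
E/IV-2 aff III-1×III-2: Ee
E/IV-3 ? III-1×III-2: ee|Ee
⇒ E over [I-1,I-2,II-1,II-2,III-1,III-2,III-3,IV-1,IV-2,IV-3]: 88 consistent
T/I-1 aff ·: Tt
T/I-2 aff ·: Tt
T/II-1 un I-1×I-2: tt
T/II-2 aff ·: Tt|TT
T/III-1 ? II-2×II-1: tt|Tt
T/III-2 aff ·: Tt
T/III-3 aff II-2×II-1: Tt
T/IV-1 aff III-1×III-2: Tt|TT
T/IV-2 ? III-1×III-2: tt|Tt|TT
T/IV-3 un III-1×III-2: tt
⇒ T over [I-1,I-2,II-1,II-2,III-1,III-2,III-3,IV-1,IV-2,IV-3]: 14 consistent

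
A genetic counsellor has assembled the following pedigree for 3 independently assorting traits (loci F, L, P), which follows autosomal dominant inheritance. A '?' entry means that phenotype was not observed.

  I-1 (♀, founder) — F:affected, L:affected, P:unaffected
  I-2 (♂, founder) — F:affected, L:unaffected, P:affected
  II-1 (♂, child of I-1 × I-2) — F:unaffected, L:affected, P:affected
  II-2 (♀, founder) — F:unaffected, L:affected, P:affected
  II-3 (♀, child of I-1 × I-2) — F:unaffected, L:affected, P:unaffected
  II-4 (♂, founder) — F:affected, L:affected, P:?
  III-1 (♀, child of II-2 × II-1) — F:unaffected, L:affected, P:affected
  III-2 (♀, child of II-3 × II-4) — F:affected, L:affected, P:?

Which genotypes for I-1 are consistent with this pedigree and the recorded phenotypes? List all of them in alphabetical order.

I-1 ∈ {Ff LL pp, Ff Ll pp}

F/I-1 aff ·: Ff
F/I-2 aff ·: Ff
F/II-1 un I-1×I-2: ff
F/II-2 un ·: ff
F/II-3 un I-1×I-2: ff
F/II-4 aff ·: Ff|FF
F/III-1 un II-2×II-1: ff
F/III-2 aff II-3×II-4: Ff
⇒ F over [I-1,I-2,II-1,II-2,II-3,II-4,III-1,III-2]: 2 consistent
L/I-1 aff ·: Ll|LL
L/I-2 un ·: ll
L/II-1 aff I-1×I-2: Ll
L/II-2 aff ·: Ll|LL
L/II-3 aff I-1×I-2: Ll
L/II-4 aff ·: Ll|LL
L/III-1 aff II-2×II-1: Ll|LL
L/III-2 aff II-3×II-4: Ll|LL
⇒ L over [I-1,I-2,II-1,II-2,II-3,II-4,III-1,III-2]: 32 consistent
P/I-1 un ·: pp
P/I-2 aff ·: Pp
P/II-1 aff I-1×I-2: Pp
P/II-2 aff ·: Pp|PP
P/II-3 un I-1×I-2: pp
P/II-4 ? ·: pp|Pp|PP
P/III-1 aff II-2×II-1: Pp|PP
P/III-2 ? II-3×II-4: pp|Pp
⇒ P over [I-1,I-2,II-1,II-2,II-3,II-4,III-1,III-2]: 16 consistent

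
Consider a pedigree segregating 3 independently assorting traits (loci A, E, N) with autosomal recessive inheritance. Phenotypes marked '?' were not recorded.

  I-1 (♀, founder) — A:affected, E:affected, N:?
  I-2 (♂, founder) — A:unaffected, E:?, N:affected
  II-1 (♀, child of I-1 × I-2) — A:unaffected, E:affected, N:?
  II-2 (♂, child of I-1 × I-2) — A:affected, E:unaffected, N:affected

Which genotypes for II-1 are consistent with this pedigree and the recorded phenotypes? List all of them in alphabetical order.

II-1 ∈ {Aa ee Nn, Aa ee nn}

A/I-1 aff ·: aa
A/I-2 un ·: Aa
A/II-1 un I-1×I-2: Aa
A/II-2 aff I-1×I-2: aa
⇒ A over [I-1,I-2,II-1,II-2]: 1 consistent
E/I-1 aff ·: ee
E/I-2 ? ·: Ee
E/II-1 aff I-1×I-2: ee
E/II-2 un I-1×I-2: Ee
⇒ E over [I-1,I-2,II-1,II-2]: 1 consistent
N/I-1 ? ·: Nn|nn
N/I-2 aff ·: nn
N/II-1 ? I-1×I-2: Nn|nn
N/II-2 aff I-1×I-2: nn
⇒ N over [I-1,I-2,II-1,II-2]: 3 consistent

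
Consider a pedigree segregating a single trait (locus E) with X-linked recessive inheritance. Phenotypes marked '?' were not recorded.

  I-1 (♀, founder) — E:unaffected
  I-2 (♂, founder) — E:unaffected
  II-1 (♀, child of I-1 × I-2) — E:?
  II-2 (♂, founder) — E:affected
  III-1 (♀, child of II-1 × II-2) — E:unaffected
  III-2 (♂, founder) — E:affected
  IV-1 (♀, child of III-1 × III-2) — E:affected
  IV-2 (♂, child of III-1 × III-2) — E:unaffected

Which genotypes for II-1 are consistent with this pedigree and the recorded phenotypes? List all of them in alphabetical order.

E/I-1 un ·: X^EX^E|X^EX^e
E/I-2 un ·: X^EY
E/II-1 ? I-1×I-2: X^EX^E|X^EX^e
E/II-2 aff ·: X^eY
E/III-1 un II-1×II-2: X^EX^e
E/III-2 aff ·: X^eY
E/IV-1 aff III-1×III-2: X^eX^e
E/IV-2 un III-1×III-2: X^EY
⇒ E over [I-1,I-2,II-1,II-2,III-1,III-2,IV-1,IV-2]: 3 consistent

II-1 ∈ {X^EX^E, X^EX^e}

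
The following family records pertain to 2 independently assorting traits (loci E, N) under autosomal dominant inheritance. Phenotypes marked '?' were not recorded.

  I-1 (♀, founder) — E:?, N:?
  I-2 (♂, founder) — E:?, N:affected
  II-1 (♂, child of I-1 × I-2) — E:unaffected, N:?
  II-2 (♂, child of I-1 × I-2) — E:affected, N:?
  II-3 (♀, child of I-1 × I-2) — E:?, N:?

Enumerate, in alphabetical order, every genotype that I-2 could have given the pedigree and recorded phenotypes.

E/I-1 ? ·: ee|Ee
E/I-2 ? ·: ee|Ee
E/II-1 un I-1×I-2: ee
E/II-2 aff I-1×I-2: Ee|EE
E/II-3 ? I-1×I-2: ee|Ee|EE
⇒ E over [I-1,I-2,II-1,II-2,II-3]: 10 consistent
N/I-1 ? ·: nn|Nn|NN
N/I-2 aff ·: Nn|NN
N/II-1 ? I-1×I-2: nn|Nn|NN
N/II-2 ? I-1×I-2: nn|Nn|NN
N/II-3 ? I-1×I-2: nn|Nn|NN
⇒ N over [I-1,I-2,II-1,II-2,II-3]: 53 consistent

I-2 ∈ {Ee NN, Ee Nn, ee NN, ee Nn}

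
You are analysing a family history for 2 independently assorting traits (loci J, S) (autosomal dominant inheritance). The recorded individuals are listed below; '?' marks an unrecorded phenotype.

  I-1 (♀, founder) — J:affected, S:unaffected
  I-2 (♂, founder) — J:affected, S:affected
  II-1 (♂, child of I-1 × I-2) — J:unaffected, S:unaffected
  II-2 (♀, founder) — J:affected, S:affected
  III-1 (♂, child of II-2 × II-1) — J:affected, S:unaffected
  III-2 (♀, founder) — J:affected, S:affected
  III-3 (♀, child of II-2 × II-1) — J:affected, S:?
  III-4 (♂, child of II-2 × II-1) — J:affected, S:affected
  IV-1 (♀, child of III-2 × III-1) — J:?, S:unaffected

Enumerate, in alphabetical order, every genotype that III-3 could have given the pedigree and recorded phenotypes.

III-3 ∈ {Jj Ss, Jj ss}

J/I-1 aff ·: Jj
J/I-2 aff ·: Jj
J/II-1 un I-1×I-2: jj
J/II-2 aff ·: Jj|JJ
J/III-1 aff II-2×II-1: Jj
J/III-2 aff ·: Jj|JJ
J/III-3 aff II-2×II-1: Jj
J/III-4 aff II-2×II-1: Jj
J/IV-1 ? III-2×III-1: jj|Jj|JJ
⇒ J over [I-1,I-2,II-1,II-2,III-1,III-2,III-3,III-4,IV-1]: 10 consistent
S/I-1 un ·: ss
S/I-2 aff ·: Ss
S/II-1 un I-1×I-2: ss
S/II-2 aff ·: Ss
S/III-1 un II-2×II-1: ss
S/III-2 aff ·: Ss
S/III-3 ? II-2×II-1: ss|Ss
S/III-4 aff II-2×II-1: Ss
S/IV-1 un III-2×III-1: ss
⇒ S over [I-1,I-2,II-1,II-2,III-1,III-2,III-3,III-4,IV-1]: 2 consistent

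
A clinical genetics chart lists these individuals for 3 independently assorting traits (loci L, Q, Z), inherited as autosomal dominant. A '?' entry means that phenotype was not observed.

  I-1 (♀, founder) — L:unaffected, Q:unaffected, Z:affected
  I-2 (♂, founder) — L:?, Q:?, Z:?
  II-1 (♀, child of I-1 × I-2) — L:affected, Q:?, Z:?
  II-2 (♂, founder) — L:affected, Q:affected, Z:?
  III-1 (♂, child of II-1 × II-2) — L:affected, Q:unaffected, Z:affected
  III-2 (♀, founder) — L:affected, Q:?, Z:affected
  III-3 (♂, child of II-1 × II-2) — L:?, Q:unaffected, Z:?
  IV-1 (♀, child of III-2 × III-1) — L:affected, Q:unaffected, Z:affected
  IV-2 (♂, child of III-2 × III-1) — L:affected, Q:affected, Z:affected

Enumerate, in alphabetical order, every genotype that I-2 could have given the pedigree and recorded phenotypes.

L/I-1 un ·: ll
L/I-2 ? ·: Ll|LL
L/II-1 aff I-1×I-2: Ll
L/II-2 aff ·: Ll|LL
L/III-1 aff II-1×II-2: Ll|LL
L/III-2 aff ·: Ll|LL
L/III-3 ? II-1×II-2: ll|Ll|LL
L/IV-1 aff III-2×III-1: Ll|LL
L/IV-2 aff III-2×III-1: Ll|LL
⇒ L over [I-1,I-2,II-1,II-2,III-1,III-2,III-3,IV-1,IV-2]: 130 consistent
Q/I-1 un ·: qq
Q/I-2 ? ·: qq|Qq|QQ
Q/II-1 ? I-1×I-2: qq|Qq
Q/II-2 aff ·: Qq
Q/III-1 un II-1×II-2: qq
Q/III-2 ? ·: Qq
Q/III-3 un II-1×II-2: qq
Q/IV-1 un III-2×III-1: qq
Q/IV-2 aff III-2×III-1: Qq
⇒ Q over [I-1,I-2,II-1,II-2,III-1,III-2,III-3,IV-1,IV-2]: 4 consistent
Z/I-1 aff ·: Zz|ZZ
Z/I-2 ? ·: zz|Zz|ZZ
Z/II-1 ? I-1×I-2: zz|Zz|ZZ
Z/II-2 ? ·: zz|Zz|ZZ
Z/III-1 aff II-1×II-2: Zz|ZZ
Z/III-2 aff ·: Zz|ZZ
Z/III-3 ? II-1×II-2: zz|Zz|ZZ
Z/IV-1 aff III-2×III-1: Zz|ZZ
Z/IV-2 aff III-2×III-1: Zz|ZZ
⇒ Z over [I-1,I-2,II-1,II-2,III-1,III-2,III-3,IV-1,IV-2]: 609 consistent

I-2 ∈ {LL QQ ZZ, LL QQ Zz, LL QQ zz, LL Qq ZZ, LL Qq Zz, LL Qq zz, LL qq ZZ, LL qq Zz, LL qq zz, Ll QQ ZZ, Ll QQ Zz, Ll QQ zz, Ll Qq ZZ, Ll Qq Zz, Ll Qq zz, Ll qq ZZ, Ll qq Zz, Ll qq zz}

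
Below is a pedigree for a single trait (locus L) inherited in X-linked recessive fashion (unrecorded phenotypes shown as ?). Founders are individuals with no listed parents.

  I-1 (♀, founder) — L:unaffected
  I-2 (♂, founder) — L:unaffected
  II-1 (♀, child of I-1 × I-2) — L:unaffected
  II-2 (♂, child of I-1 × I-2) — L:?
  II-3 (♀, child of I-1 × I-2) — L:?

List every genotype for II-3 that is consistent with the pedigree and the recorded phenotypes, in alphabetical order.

L/I-1 un ·: X^LX^L|X^LX^l
L/I-2 un ·: X^LY
L/II-1 un I-1×I-2: X^LX^L|X^LX^l
L/II-2 ? I-1×I-2: X^LY|X^lY
L/II-3 ? I-1×I-2: X^LX^L|X^LX^l
⇒ L over [I-1,I-2,II-1,II-2,II-3]: 9 consistent

II-3 ∈ {X^LX^L, X^LX^l}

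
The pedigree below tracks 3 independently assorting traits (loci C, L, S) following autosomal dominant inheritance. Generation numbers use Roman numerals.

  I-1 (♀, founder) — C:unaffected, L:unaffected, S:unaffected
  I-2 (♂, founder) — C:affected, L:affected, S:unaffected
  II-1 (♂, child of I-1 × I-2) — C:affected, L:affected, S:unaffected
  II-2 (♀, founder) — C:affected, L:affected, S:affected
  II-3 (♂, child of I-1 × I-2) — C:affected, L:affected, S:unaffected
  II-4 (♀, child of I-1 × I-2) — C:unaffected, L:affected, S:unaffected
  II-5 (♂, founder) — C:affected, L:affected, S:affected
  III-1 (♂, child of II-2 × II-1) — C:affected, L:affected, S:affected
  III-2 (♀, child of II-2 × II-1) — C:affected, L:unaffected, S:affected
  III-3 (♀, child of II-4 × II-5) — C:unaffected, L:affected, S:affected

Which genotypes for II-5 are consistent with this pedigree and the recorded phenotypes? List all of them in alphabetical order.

II-5 ∈ {Cc LL SS, Cc LL Ss, Cc Ll SS, Cc Ll Ss}

C/I-1 un ·: cc
C/I-2 aff ·: Cc
C/II-1 aff I-1×I-2: Cc
C/II-2 aff ·: Cc|CC
C/II-3 aff I-1×I-2: Cc
C/II-4 un I-1×I-2: cc
C/II-5 aff ·: Cc
C/III-1 aff II-2×II-1: Cc|CC
C/III-2 aff II-2×II-1: Cc|CC
C/III-3 un II-4×II-5: cc
⇒ C over [I-1,I-2,II-1,II-2,II-3,II-4,II-5,III-1,III-2,III-3]: 8 consistent
L/I-1 un ·: ll
L/I-2 aff ·: Ll|LL
L/II-1 aff I-1×I-2: Ll
L/II-2 aff ·: Ll
L/II-3 aff I-1×I-2: Ll
L/II-4 aff I-1×I-2: Ll
L/II-5 aff ·: Ll|LL
L/III-1 aff II-2×II-1: Ll|LL
L/III-2 un II-2×II-1: ll
L/III-3 aff II-4×II-5: Ll|LL
⇒ L over [I-1,I-2,II-1,II-2,II-3,II-4,II-5,III-1,III-2,III-3]: 16 consistent
S/I-1 un ·: ss
S/I-2 un ·: ss
S/II-1 un I-1×I-2: ss
S/II-2 aff ·: Ss|SS
S/II-3 un I-1×I-2: ss
S/II-4 un I-1×I-2: ss
S/II-5 aff ·: Ss|SS
S/III-1 aff II-2×II-1: Ss
S/III-2 aff II-2×II-1: Ss
S/III-3 aff II-4×II-5: Ss
⇒ S over [I-1,I-2,II-1,II-2,II-3,II-4,II-5,III-1,III-2,III-3]: 4 consistent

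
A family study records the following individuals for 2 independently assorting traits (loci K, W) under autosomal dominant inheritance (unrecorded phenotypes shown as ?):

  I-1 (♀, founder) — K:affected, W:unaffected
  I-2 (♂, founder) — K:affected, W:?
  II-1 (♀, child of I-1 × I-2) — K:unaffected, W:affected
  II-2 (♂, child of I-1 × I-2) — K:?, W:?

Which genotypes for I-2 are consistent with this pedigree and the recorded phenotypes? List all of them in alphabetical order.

K/I-1 aff ·: Kk
K/I-2 aff ·: Kk
K/II-1 un I-1×I-2: kk
K/II-2 ? I-1×I-2: kk|Kk|KK
⇒ K over [I-1,I-2,II-1,II-2]: 3 consistent
W/I-1 un ·: ww
W/I-2 ? ·: Ww|WW
W/II-1 aff I-1×I-2: Ww
W/II-2 ? I-1×I-2: ww|Ww
⇒ W over [I-1,I-2,II-1,II-2]: 3 consistent

I-2 ∈ {Kk WW, Kk Ww}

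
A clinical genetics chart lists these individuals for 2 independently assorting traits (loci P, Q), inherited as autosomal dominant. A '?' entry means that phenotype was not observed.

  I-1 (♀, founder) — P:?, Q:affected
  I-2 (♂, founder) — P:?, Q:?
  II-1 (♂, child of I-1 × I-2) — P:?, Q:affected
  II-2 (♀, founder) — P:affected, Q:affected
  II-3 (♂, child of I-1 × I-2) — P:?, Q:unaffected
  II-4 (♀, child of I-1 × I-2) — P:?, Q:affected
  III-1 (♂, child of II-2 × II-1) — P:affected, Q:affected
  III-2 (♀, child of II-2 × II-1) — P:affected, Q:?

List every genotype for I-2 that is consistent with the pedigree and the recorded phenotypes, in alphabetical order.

P/I-1 ? ·: pp|Pp|PP
P/I-2 ? ·: pp|Pp|PP
P/II-1 ? I-1×I-2: pp|Pp|PP
P/II-2 aff ·: Pp|PP
P/II-3 ? I-1×I-2: pp|Pp|PP
P/II-4 ? I-1×I-2: pp|Pp|PP
P/III-1 aff II-2×II-1: Pp|PP
P/III-2 aff II-2×II-1: Pp|PP
⇒ P over [I-1,I-2,II-1,II-2,II-3,II-4,III-1,III-2]: 342 consistent
Q/I-1 aff ·: Qq
Q/I-2 ? ·: qq|Qq
Q/II-1 aff I-1×I-2: Qq|QQ
Q/II-2 aff ·: Qq|QQ
Q/II-3 un I-1×I-2: qq
Q/II-4 aff I-1×I-2: Qq|QQ
Q/III-1 aff II-2×II-1: Qq|QQ
Q/III-2 ? II-2×II-1: qq|Qq|QQ
⇒ Q over [I-1,I-2,II-1,II-2,II-3,II-4,III-1,III-2]: 40 consistent

I-2 ∈ {PP Qq, PP qq, Pp Qq, Pp qq, pp Qq, pp qq}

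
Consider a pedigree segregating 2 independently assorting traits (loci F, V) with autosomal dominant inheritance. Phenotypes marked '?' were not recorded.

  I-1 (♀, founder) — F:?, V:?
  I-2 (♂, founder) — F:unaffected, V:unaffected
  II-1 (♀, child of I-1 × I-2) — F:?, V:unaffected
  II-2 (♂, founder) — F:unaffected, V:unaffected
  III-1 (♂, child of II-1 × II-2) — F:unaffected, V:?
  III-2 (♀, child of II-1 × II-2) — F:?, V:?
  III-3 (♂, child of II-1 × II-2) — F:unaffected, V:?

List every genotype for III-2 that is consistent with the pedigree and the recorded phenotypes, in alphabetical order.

III-2 ∈ {Ff vv, ff vv}

F/I-1 ? ·: ff|Ff|FF
F/I-2 un ·: ff
F/II-1 ? I-1×I-2: ff|Ff
F/II-2 un ·: ff
F/III-1 un II-1×II-2: ff
F/III-2 ? II-1×II-2: ff|Ff
F/III-3 un II-1×II-2: ff
⇒ F over [I-1,I-2,II-1,II-2,III-1,III-2,III-3]: 6 consistent
V/I-1 ? ·: vv|Vv
V/I-2 un ·: vv
V/II-1 un I-1×I-2: vv
V/II-2 un ·: vv
V/III-1 ? II-1×II-2: vv
V/III-2 ? II-1×II-2: vv
V/III-3 ? II-1×II-2: vv
⇒ V over [I-1,I-2,II-1,II-2,III-1,III-2,III-3]: 2 consistent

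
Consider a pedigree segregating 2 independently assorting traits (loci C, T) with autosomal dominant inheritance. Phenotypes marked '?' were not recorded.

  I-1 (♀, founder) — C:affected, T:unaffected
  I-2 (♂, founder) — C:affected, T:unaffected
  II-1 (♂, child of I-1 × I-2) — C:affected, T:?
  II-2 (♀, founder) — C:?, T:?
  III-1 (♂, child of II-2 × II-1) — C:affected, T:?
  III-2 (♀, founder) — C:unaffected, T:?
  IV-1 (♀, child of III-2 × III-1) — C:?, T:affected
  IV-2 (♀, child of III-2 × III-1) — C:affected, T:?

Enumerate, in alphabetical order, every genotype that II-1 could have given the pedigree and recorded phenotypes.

C/I-1 aff ·: Cc|CC
C/I-2 aff ·: Cc|CC
C/II-1 aff I-1×I-2: Cc|CC
C/II-2 ? ·: cc|Cc|CC
C/III-1 aff II-2×II-1: Cc|CC
C/III-2 un ·: cc
C/IV-1 ? III-2×III-1: cc|Cc
C/IV-2 aff III-2×III-1: Cc
⇒ C over [I-1,I-2,II-1,II-2,III-1,III-2,IV-1,IV-2]: 48 consistent
T/I-1 un ·: tt
T/I-2 un ·: tt
T/II-1 ? I-1×I-2: tt
T/II-2 ? ·: tt|Tt|TT
T/III-1 ? II-2×II-1: tt|Tt
T/III-2 ? ·: tt|Tt|TT
T/IV-1 aff III-2×III-1: Tt|TT
T/IV-2 ? III-2×III-1: tt|Tt|TT
⇒ T over [I-1,I-2,II-1,II-2,III-1,III-2,IV-1,IV-2]: 30 consistent

II-1 ∈ {CC tt, Cc tt}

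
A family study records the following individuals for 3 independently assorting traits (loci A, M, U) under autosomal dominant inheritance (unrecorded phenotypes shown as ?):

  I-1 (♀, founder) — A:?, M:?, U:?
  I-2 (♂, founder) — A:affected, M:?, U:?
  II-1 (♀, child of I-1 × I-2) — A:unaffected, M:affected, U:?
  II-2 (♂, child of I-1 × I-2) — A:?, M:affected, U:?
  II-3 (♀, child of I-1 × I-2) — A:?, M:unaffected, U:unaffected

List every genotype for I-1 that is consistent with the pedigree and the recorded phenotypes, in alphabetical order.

A/I-1 ? ·: aa|Aa
A/I-2 aff ·: Aa
A/II-1 un I-1×I-2: aa
A/II-2 ? I-1×I-2: aa|Aa|AA
A/II-3 ? I-1×I-2: aa|Aa|AA
⇒ A over [I-1,I-2,II-1,II-2,II-3]: 13 consistent
M/I-1 ? ·: mm|Mm
M/I-2 ? ·: mm|Mm
M/II-1 aff I-1×I-2: Mm|MM
M/II-2 aff I-1×I-2: Mm|MM
M/II-3 un I-1×I-2: mm
⇒ M over [I-1,I-2,II-1,II-2,II-3]: 6 consistent
U/I-1 ? ·: uu|Uu
U/I-2 ? ·: uu|Uu
U/II-1 ? I-1×I-2: uu|Uu|UU
U/II-2 ? I-1×I-2: uu|Uu|UU
U/II-3 un I-1×I-2: uu
⇒ U over [I-1,I-2,II-1,II-2,II-3]: 18 consistent

I-1 ∈ {Aa Mm Uu, Aa Mm uu, Aa mm Uu, Aa mm uu, aa Mm Uu, aa Mm uu, aa mm Uu, aa mm uu}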